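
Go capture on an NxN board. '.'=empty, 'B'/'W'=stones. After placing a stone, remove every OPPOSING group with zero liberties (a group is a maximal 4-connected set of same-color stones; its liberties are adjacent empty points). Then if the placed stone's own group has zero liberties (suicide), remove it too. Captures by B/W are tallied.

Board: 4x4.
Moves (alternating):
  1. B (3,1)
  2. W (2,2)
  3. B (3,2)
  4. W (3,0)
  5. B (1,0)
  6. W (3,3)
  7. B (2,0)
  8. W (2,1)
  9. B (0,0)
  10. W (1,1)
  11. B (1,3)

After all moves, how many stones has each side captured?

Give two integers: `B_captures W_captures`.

Move 1: B@(3,1) -> caps B=0 W=0
Move 2: W@(2,2) -> caps B=0 W=0
Move 3: B@(3,2) -> caps B=0 W=0
Move 4: W@(3,0) -> caps B=0 W=0
Move 5: B@(1,0) -> caps B=0 W=0
Move 6: W@(3,3) -> caps B=0 W=0
Move 7: B@(2,0) -> caps B=1 W=0
Move 8: W@(2,1) -> caps B=1 W=0
Move 9: B@(0,0) -> caps B=1 W=0
Move 10: W@(1,1) -> caps B=1 W=0
Move 11: B@(1,3) -> caps B=1 W=0

Answer: 1 0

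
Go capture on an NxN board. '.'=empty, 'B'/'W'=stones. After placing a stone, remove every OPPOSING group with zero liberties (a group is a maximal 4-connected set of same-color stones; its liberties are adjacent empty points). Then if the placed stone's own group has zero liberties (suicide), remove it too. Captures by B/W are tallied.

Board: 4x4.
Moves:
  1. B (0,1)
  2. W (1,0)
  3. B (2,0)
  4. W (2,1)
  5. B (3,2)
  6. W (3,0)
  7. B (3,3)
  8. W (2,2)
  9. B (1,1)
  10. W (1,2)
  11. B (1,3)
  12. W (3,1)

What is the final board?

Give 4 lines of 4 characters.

Answer: .B..
WBWB
.WW.
WWBB

Derivation:
Move 1: B@(0,1) -> caps B=0 W=0
Move 2: W@(1,0) -> caps B=0 W=0
Move 3: B@(2,0) -> caps B=0 W=0
Move 4: W@(2,1) -> caps B=0 W=0
Move 5: B@(3,2) -> caps B=0 W=0
Move 6: W@(3,0) -> caps B=0 W=1
Move 7: B@(3,3) -> caps B=0 W=1
Move 8: W@(2,2) -> caps B=0 W=1
Move 9: B@(1,1) -> caps B=0 W=1
Move 10: W@(1,2) -> caps B=0 W=1
Move 11: B@(1,3) -> caps B=0 W=1
Move 12: W@(3,1) -> caps B=0 W=1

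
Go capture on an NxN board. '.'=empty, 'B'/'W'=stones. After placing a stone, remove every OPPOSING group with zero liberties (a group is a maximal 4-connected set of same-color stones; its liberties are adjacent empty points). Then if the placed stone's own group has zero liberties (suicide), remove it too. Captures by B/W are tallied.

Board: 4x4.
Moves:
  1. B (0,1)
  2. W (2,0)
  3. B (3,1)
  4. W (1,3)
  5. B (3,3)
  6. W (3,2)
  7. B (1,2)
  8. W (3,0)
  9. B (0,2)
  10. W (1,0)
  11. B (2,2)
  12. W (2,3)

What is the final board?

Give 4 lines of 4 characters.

Move 1: B@(0,1) -> caps B=0 W=0
Move 2: W@(2,0) -> caps B=0 W=0
Move 3: B@(3,1) -> caps B=0 W=0
Move 4: W@(1,3) -> caps B=0 W=0
Move 5: B@(3,3) -> caps B=0 W=0
Move 6: W@(3,2) -> caps B=0 W=0
Move 7: B@(1,2) -> caps B=0 W=0
Move 8: W@(3,0) -> caps B=0 W=0
Move 9: B@(0,2) -> caps B=0 W=0
Move 10: W@(1,0) -> caps B=0 W=0
Move 11: B@(2,2) -> caps B=1 W=0
Move 12: W@(2,3) -> caps B=1 W=0

Answer: .BB.
W.BW
W.BW
WB.B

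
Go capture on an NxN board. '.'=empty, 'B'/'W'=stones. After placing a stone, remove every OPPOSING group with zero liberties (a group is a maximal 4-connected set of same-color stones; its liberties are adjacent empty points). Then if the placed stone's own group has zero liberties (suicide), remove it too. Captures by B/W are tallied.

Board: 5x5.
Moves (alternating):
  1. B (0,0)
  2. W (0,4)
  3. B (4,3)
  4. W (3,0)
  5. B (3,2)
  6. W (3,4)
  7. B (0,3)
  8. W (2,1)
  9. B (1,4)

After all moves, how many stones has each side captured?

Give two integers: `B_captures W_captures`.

Move 1: B@(0,0) -> caps B=0 W=0
Move 2: W@(0,4) -> caps B=0 W=0
Move 3: B@(4,3) -> caps B=0 W=0
Move 4: W@(3,0) -> caps B=0 W=0
Move 5: B@(3,2) -> caps B=0 W=0
Move 6: W@(3,4) -> caps B=0 W=0
Move 7: B@(0,3) -> caps B=0 W=0
Move 8: W@(2,1) -> caps B=0 W=0
Move 9: B@(1,4) -> caps B=1 W=0

Answer: 1 0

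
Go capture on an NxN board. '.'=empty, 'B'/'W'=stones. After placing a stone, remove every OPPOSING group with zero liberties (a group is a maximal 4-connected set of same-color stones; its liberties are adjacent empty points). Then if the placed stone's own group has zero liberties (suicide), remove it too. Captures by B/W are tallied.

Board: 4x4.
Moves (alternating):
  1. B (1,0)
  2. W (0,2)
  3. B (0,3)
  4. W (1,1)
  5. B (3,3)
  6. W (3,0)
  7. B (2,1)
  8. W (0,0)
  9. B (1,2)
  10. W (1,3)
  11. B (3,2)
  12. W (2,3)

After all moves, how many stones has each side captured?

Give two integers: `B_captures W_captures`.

Move 1: B@(1,0) -> caps B=0 W=0
Move 2: W@(0,2) -> caps B=0 W=0
Move 3: B@(0,3) -> caps B=0 W=0
Move 4: W@(1,1) -> caps B=0 W=0
Move 5: B@(3,3) -> caps B=0 W=0
Move 6: W@(3,0) -> caps B=0 W=0
Move 7: B@(2,1) -> caps B=0 W=0
Move 8: W@(0,0) -> caps B=0 W=0
Move 9: B@(1,2) -> caps B=0 W=0
Move 10: W@(1,3) -> caps B=0 W=1
Move 11: B@(3,2) -> caps B=0 W=1
Move 12: W@(2,3) -> caps B=0 W=1

Answer: 0 1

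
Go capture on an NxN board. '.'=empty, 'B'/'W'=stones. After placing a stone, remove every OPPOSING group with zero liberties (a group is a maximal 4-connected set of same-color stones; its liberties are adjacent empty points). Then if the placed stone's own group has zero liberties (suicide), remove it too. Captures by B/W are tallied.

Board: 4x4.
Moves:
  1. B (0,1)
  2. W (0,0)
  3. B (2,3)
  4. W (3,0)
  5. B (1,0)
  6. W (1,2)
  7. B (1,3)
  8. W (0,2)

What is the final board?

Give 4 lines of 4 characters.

Move 1: B@(0,1) -> caps B=0 W=0
Move 2: W@(0,0) -> caps B=0 W=0
Move 3: B@(2,3) -> caps B=0 W=0
Move 4: W@(3,0) -> caps B=0 W=0
Move 5: B@(1,0) -> caps B=1 W=0
Move 6: W@(1,2) -> caps B=1 W=0
Move 7: B@(1,3) -> caps B=1 W=0
Move 8: W@(0,2) -> caps B=1 W=0

Answer: .BW.
B.WB
...B
W...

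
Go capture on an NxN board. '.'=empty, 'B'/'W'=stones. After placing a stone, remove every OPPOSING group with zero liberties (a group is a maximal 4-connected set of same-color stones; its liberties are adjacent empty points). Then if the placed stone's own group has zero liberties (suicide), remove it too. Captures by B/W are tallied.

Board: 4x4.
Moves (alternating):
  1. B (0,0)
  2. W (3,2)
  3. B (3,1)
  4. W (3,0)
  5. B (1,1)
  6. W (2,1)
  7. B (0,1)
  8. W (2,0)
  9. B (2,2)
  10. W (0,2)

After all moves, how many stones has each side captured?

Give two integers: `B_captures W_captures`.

Move 1: B@(0,0) -> caps B=0 W=0
Move 2: W@(3,2) -> caps B=0 W=0
Move 3: B@(3,1) -> caps B=0 W=0
Move 4: W@(3,0) -> caps B=0 W=0
Move 5: B@(1,1) -> caps B=0 W=0
Move 6: W@(2,1) -> caps B=0 W=1
Move 7: B@(0,1) -> caps B=0 W=1
Move 8: W@(2,0) -> caps B=0 W=1
Move 9: B@(2,2) -> caps B=0 W=1
Move 10: W@(0,2) -> caps B=0 W=1

Answer: 0 1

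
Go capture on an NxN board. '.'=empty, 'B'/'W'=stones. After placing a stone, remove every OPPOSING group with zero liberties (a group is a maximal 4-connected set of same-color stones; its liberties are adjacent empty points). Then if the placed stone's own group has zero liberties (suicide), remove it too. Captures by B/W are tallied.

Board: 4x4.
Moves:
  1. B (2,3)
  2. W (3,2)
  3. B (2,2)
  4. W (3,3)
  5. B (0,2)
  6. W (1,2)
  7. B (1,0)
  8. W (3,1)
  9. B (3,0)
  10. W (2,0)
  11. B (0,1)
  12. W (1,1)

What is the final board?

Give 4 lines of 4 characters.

Move 1: B@(2,3) -> caps B=0 W=0
Move 2: W@(3,2) -> caps B=0 W=0
Move 3: B@(2,2) -> caps B=0 W=0
Move 4: W@(3,3) -> caps B=0 W=0
Move 5: B@(0,2) -> caps B=0 W=0
Move 6: W@(1,2) -> caps B=0 W=0
Move 7: B@(1,0) -> caps B=0 W=0
Move 8: W@(3,1) -> caps B=0 W=0
Move 9: B@(3,0) -> caps B=0 W=0
Move 10: W@(2,0) -> caps B=0 W=1
Move 11: B@(0,1) -> caps B=0 W=1
Move 12: W@(1,1) -> caps B=0 W=1

Answer: .BB.
BWW.
W.BB
.WWW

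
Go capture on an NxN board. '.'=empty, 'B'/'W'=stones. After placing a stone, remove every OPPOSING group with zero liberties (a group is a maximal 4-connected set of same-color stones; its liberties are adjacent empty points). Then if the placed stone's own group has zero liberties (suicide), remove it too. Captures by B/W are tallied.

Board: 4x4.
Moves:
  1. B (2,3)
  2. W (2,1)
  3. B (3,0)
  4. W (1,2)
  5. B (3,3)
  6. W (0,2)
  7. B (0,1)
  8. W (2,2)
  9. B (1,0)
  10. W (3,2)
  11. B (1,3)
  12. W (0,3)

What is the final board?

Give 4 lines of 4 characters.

Move 1: B@(2,3) -> caps B=0 W=0
Move 2: W@(2,1) -> caps B=0 W=0
Move 3: B@(3,0) -> caps B=0 W=0
Move 4: W@(1,2) -> caps B=0 W=0
Move 5: B@(3,3) -> caps B=0 W=0
Move 6: W@(0,2) -> caps B=0 W=0
Move 7: B@(0,1) -> caps B=0 W=0
Move 8: W@(2,2) -> caps B=0 W=0
Move 9: B@(1,0) -> caps B=0 W=0
Move 10: W@(3,2) -> caps B=0 W=0
Move 11: B@(1,3) -> caps B=0 W=0
Move 12: W@(0,3) -> caps B=0 W=3

Answer: .BWW
B.W.
.WW.
B.W.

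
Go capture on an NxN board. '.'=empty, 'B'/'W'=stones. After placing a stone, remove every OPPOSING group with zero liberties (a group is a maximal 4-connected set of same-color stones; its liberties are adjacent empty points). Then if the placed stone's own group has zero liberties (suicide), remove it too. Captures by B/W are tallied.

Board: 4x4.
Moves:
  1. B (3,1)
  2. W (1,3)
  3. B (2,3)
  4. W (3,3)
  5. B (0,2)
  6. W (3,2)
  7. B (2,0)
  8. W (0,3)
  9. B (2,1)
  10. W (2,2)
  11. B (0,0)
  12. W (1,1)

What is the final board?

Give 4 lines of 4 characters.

Answer: B.BW
.W.W
BBW.
.BWW

Derivation:
Move 1: B@(3,1) -> caps B=0 W=0
Move 2: W@(1,3) -> caps B=0 W=0
Move 3: B@(2,3) -> caps B=0 W=0
Move 4: W@(3,3) -> caps B=0 W=0
Move 5: B@(0,2) -> caps B=0 W=0
Move 6: W@(3,2) -> caps B=0 W=0
Move 7: B@(2,0) -> caps B=0 W=0
Move 8: W@(0,3) -> caps B=0 W=0
Move 9: B@(2,1) -> caps B=0 W=0
Move 10: W@(2,2) -> caps B=0 W=1
Move 11: B@(0,0) -> caps B=0 W=1
Move 12: W@(1,1) -> caps B=0 W=1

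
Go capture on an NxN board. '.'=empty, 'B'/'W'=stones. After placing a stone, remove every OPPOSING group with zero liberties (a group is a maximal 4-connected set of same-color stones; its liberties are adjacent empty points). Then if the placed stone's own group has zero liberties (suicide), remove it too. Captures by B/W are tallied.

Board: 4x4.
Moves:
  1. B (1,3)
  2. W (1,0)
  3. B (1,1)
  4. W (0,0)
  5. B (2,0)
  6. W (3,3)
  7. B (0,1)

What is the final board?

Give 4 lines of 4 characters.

Answer: .B..
.B.B
B...
...W

Derivation:
Move 1: B@(1,3) -> caps B=0 W=0
Move 2: W@(1,0) -> caps B=0 W=0
Move 3: B@(1,1) -> caps B=0 W=0
Move 4: W@(0,0) -> caps B=0 W=0
Move 5: B@(2,0) -> caps B=0 W=0
Move 6: W@(3,3) -> caps B=0 W=0
Move 7: B@(0,1) -> caps B=2 W=0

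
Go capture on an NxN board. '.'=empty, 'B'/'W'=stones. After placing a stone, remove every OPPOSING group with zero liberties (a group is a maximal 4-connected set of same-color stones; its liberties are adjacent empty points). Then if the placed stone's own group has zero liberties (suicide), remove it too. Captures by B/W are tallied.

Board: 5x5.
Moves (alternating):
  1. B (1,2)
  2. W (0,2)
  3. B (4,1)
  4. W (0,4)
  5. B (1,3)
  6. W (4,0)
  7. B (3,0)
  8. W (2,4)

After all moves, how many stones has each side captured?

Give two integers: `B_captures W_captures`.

Answer: 1 0

Derivation:
Move 1: B@(1,2) -> caps B=0 W=0
Move 2: W@(0,2) -> caps B=0 W=0
Move 3: B@(4,1) -> caps B=0 W=0
Move 4: W@(0,4) -> caps B=0 W=0
Move 5: B@(1,3) -> caps B=0 W=0
Move 6: W@(4,0) -> caps B=0 W=0
Move 7: B@(3,0) -> caps B=1 W=0
Move 8: W@(2,4) -> caps B=1 W=0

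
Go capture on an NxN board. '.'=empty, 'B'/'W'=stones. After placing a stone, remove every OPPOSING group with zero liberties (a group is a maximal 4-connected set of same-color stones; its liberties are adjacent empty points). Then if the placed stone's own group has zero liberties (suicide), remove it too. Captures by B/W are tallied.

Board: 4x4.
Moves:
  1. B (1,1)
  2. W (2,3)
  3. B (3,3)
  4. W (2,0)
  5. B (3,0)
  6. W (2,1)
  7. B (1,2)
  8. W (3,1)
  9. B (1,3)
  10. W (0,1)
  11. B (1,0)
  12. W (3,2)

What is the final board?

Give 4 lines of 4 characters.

Answer: .W..
BBBB
WW.W
.WW.

Derivation:
Move 1: B@(1,1) -> caps B=0 W=0
Move 2: W@(2,3) -> caps B=0 W=0
Move 3: B@(3,3) -> caps B=0 W=0
Move 4: W@(2,0) -> caps B=0 W=0
Move 5: B@(3,0) -> caps B=0 W=0
Move 6: W@(2,1) -> caps B=0 W=0
Move 7: B@(1,2) -> caps B=0 W=0
Move 8: W@(3,1) -> caps B=0 W=1
Move 9: B@(1,3) -> caps B=0 W=1
Move 10: W@(0,1) -> caps B=0 W=1
Move 11: B@(1,0) -> caps B=0 W=1
Move 12: W@(3,2) -> caps B=0 W=2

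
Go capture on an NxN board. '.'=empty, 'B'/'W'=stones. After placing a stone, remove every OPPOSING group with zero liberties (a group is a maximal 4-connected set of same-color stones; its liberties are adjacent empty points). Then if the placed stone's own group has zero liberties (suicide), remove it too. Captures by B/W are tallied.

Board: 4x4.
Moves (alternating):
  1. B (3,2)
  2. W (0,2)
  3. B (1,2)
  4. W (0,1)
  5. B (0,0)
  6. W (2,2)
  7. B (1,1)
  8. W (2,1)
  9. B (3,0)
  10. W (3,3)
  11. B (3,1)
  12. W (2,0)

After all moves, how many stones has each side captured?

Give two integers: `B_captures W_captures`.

Answer: 0 3

Derivation:
Move 1: B@(3,2) -> caps B=0 W=0
Move 2: W@(0,2) -> caps B=0 W=0
Move 3: B@(1,2) -> caps B=0 W=0
Move 4: W@(0,1) -> caps B=0 W=0
Move 5: B@(0,0) -> caps B=0 W=0
Move 6: W@(2,2) -> caps B=0 W=0
Move 7: B@(1,1) -> caps B=0 W=0
Move 8: W@(2,1) -> caps B=0 W=0
Move 9: B@(3,0) -> caps B=0 W=0
Move 10: W@(3,3) -> caps B=0 W=0
Move 11: B@(3,1) -> caps B=0 W=0
Move 12: W@(2,0) -> caps B=0 W=3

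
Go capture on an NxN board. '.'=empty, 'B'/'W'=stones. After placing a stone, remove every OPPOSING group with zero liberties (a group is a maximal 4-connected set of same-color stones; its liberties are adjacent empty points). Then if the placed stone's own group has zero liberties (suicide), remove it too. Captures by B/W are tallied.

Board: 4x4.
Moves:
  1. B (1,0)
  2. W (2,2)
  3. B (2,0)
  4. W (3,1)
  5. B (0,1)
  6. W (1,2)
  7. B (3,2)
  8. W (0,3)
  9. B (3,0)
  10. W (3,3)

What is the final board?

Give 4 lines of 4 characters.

Move 1: B@(1,0) -> caps B=0 W=0
Move 2: W@(2,2) -> caps B=0 W=0
Move 3: B@(2,0) -> caps B=0 W=0
Move 4: W@(3,1) -> caps B=0 W=0
Move 5: B@(0,1) -> caps B=0 W=0
Move 6: W@(1,2) -> caps B=0 W=0
Move 7: B@(3,2) -> caps B=0 W=0
Move 8: W@(0,3) -> caps B=0 W=0
Move 9: B@(3,0) -> caps B=0 W=0
Move 10: W@(3,3) -> caps B=0 W=1

Answer: .B.W
B.W.
B.W.
BW.W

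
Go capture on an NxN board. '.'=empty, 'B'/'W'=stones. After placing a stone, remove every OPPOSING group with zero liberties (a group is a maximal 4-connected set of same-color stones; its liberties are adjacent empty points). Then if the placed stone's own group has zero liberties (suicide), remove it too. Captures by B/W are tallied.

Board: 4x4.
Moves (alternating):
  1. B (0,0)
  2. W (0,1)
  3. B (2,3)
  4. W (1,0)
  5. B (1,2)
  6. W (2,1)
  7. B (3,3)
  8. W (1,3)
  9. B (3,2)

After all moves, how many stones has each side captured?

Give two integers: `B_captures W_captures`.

Move 1: B@(0,0) -> caps B=0 W=0
Move 2: W@(0,1) -> caps B=0 W=0
Move 3: B@(2,3) -> caps B=0 W=0
Move 4: W@(1,0) -> caps B=0 W=1
Move 5: B@(1,2) -> caps B=0 W=1
Move 6: W@(2,1) -> caps B=0 W=1
Move 7: B@(3,3) -> caps B=0 W=1
Move 8: W@(1,3) -> caps B=0 W=1
Move 9: B@(3,2) -> caps B=0 W=1

Answer: 0 1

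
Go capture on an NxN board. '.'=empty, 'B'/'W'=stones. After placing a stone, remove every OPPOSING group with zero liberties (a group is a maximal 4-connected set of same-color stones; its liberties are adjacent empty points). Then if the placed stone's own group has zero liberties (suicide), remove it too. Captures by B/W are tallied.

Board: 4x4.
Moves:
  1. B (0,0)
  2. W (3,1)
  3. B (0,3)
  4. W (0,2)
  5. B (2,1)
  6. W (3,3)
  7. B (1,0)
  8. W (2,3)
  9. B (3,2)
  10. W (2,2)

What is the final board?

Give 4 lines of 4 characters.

Answer: B.WB
B...
.BWW
.W.W

Derivation:
Move 1: B@(0,0) -> caps B=0 W=0
Move 2: W@(3,1) -> caps B=0 W=0
Move 3: B@(0,3) -> caps B=0 W=0
Move 4: W@(0,2) -> caps B=0 W=0
Move 5: B@(2,1) -> caps B=0 W=0
Move 6: W@(3,3) -> caps B=0 W=0
Move 7: B@(1,0) -> caps B=0 W=0
Move 8: W@(2,3) -> caps B=0 W=0
Move 9: B@(3,2) -> caps B=0 W=0
Move 10: W@(2,2) -> caps B=0 W=1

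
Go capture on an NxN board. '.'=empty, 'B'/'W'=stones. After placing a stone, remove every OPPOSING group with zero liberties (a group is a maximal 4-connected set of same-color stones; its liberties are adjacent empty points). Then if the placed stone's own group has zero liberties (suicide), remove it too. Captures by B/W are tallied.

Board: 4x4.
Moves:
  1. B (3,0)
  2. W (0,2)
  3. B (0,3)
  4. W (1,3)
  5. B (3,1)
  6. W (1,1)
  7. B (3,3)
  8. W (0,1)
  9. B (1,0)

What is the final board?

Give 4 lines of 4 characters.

Move 1: B@(3,0) -> caps B=0 W=0
Move 2: W@(0,2) -> caps B=0 W=0
Move 3: B@(0,3) -> caps B=0 W=0
Move 4: W@(1,3) -> caps B=0 W=1
Move 5: B@(3,1) -> caps B=0 W=1
Move 6: W@(1,1) -> caps B=0 W=1
Move 7: B@(3,3) -> caps B=0 W=1
Move 8: W@(0,1) -> caps B=0 W=1
Move 9: B@(1,0) -> caps B=0 W=1

Answer: .WW.
BW.W
....
BB.B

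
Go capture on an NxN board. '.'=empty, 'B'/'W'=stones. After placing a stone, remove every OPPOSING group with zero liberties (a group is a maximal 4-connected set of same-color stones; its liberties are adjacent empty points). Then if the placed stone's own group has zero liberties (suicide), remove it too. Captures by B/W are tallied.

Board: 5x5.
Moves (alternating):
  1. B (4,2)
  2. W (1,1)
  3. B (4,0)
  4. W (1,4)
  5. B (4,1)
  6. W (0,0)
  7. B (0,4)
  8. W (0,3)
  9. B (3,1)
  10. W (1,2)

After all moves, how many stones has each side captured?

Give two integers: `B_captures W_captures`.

Answer: 0 1

Derivation:
Move 1: B@(4,2) -> caps B=0 W=0
Move 2: W@(1,1) -> caps B=0 W=0
Move 3: B@(4,0) -> caps B=0 W=0
Move 4: W@(1,4) -> caps B=0 W=0
Move 5: B@(4,1) -> caps B=0 W=0
Move 6: W@(0,0) -> caps B=0 W=0
Move 7: B@(0,4) -> caps B=0 W=0
Move 8: W@(0,3) -> caps B=0 W=1
Move 9: B@(3,1) -> caps B=0 W=1
Move 10: W@(1,2) -> caps B=0 W=1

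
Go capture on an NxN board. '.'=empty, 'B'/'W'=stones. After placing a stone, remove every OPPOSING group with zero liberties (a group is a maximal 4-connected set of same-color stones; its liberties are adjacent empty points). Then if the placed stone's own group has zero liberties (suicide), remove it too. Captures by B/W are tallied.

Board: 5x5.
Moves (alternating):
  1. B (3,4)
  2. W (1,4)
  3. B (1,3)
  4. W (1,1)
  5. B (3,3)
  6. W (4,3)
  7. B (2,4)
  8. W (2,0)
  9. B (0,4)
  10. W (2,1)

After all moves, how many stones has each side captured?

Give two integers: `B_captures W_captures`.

Move 1: B@(3,4) -> caps B=0 W=0
Move 2: W@(1,4) -> caps B=0 W=0
Move 3: B@(1,3) -> caps B=0 W=0
Move 4: W@(1,1) -> caps B=0 W=0
Move 5: B@(3,3) -> caps B=0 W=0
Move 6: W@(4,3) -> caps B=0 W=0
Move 7: B@(2,4) -> caps B=0 W=0
Move 8: W@(2,0) -> caps B=0 W=0
Move 9: B@(0,4) -> caps B=1 W=0
Move 10: W@(2,1) -> caps B=1 W=0

Answer: 1 0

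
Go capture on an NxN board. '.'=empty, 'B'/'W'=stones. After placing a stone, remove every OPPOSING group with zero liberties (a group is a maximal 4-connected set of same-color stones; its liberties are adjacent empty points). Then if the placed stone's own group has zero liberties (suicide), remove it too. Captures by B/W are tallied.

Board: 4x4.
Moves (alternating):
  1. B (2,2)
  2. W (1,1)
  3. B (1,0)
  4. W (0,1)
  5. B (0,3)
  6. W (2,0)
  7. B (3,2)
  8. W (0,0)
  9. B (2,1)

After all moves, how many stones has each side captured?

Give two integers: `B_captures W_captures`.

Answer: 0 1

Derivation:
Move 1: B@(2,2) -> caps B=0 W=0
Move 2: W@(1,1) -> caps B=0 W=0
Move 3: B@(1,0) -> caps B=0 W=0
Move 4: W@(0,1) -> caps B=0 W=0
Move 5: B@(0,3) -> caps B=0 W=0
Move 6: W@(2,0) -> caps B=0 W=0
Move 7: B@(3,2) -> caps B=0 W=0
Move 8: W@(0,0) -> caps B=0 W=1
Move 9: B@(2,1) -> caps B=0 W=1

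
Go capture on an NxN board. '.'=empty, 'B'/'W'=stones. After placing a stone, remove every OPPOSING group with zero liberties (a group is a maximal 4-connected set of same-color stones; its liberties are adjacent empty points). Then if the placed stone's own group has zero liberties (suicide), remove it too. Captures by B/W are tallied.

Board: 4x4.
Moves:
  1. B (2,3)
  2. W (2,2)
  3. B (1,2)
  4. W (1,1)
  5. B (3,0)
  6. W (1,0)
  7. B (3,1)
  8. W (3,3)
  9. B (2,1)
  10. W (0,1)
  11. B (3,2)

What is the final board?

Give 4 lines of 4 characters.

Move 1: B@(2,3) -> caps B=0 W=0
Move 2: W@(2,2) -> caps B=0 W=0
Move 3: B@(1,2) -> caps B=0 W=0
Move 4: W@(1,1) -> caps B=0 W=0
Move 5: B@(3,0) -> caps B=0 W=0
Move 6: W@(1,0) -> caps B=0 W=0
Move 7: B@(3,1) -> caps B=0 W=0
Move 8: W@(3,3) -> caps B=0 W=0
Move 9: B@(2,1) -> caps B=0 W=0
Move 10: W@(0,1) -> caps B=0 W=0
Move 11: B@(3,2) -> caps B=2 W=0

Answer: .W..
WWB.
.B.B
BBB.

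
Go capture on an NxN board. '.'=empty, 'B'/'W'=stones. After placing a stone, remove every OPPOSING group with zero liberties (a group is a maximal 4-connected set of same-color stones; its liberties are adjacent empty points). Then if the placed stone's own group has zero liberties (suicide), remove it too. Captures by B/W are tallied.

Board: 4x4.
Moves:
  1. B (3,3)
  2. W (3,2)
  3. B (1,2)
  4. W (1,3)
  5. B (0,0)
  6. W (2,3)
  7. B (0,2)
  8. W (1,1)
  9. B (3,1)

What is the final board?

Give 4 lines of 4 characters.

Answer: B.B.
.WBW
...W
.BW.

Derivation:
Move 1: B@(3,3) -> caps B=0 W=0
Move 2: W@(3,2) -> caps B=0 W=0
Move 3: B@(1,2) -> caps B=0 W=0
Move 4: W@(1,3) -> caps B=0 W=0
Move 5: B@(0,0) -> caps B=0 W=0
Move 6: W@(2,3) -> caps B=0 W=1
Move 7: B@(0,2) -> caps B=0 W=1
Move 8: W@(1,1) -> caps B=0 W=1
Move 9: B@(3,1) -> caps B=0 W=1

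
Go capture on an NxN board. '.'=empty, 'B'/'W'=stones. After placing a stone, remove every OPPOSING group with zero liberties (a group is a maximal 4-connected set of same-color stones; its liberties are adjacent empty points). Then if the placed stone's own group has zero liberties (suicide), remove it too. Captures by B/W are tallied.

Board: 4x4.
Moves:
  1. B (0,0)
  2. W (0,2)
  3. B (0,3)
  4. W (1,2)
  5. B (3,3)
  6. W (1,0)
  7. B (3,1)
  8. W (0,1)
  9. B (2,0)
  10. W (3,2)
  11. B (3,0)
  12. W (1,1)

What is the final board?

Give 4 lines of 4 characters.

Answer: .WWB
WWW.
B...
BBWB

Derivation:
Move 1: B@(0,0) -> caps B=0 W=0
Move 2: W@(0,2) -> caps B=0 W=0
Move 3: B@(0,3) -> caps B=0 W=0
Move 4: W@(1,2) -> caps B=0 W=0
Move 5: B@(3,3) -> caps B=0 W=0
Move 6: W@(1,0) -> caps B=0 W=0
Move 7: B@(3,1) -> caps B=0 W=0
Move 8: W@(0,1) -> caps B=0 W=1
Move 9: B@(2,0) -> caps B=0 W=1
Move 10: W@(3,2) -> caps B=0 W=1
Move 11: B@(3,0) -> caps B=0 W=1
Move 12: W@(1,1) -> caps B=0 W=1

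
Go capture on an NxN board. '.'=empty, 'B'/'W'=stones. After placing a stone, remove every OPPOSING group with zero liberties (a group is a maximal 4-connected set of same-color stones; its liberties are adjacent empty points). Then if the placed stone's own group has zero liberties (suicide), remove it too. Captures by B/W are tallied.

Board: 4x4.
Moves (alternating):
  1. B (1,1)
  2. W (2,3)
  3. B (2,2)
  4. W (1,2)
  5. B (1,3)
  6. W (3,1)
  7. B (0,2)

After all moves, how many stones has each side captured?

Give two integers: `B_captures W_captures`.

Answer: 1 0

Derivation:
Move 1: B@(1,1) -> caps B=0 W=0
Move 2: W@(2,3) -> caps B=0 W=0
Move 3: B@(2,2) -> caps B=0 W=0
Move 4: W@(1,2) -> caps B=0 W=0
Move 5: B@(1,3) -> caps B=0 W=0
Move 6: W@(3,1) -> caps B=0 W=0
Move 7: B@(0,2) -> caps B=1 W=0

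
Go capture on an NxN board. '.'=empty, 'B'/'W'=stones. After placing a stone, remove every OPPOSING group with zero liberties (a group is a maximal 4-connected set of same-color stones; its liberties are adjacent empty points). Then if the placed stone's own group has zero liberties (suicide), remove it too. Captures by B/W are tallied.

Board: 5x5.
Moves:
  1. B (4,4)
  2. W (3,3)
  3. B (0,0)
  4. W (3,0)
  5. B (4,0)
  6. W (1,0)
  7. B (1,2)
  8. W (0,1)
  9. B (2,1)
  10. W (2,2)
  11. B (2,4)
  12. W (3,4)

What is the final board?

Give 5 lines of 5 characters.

Move 1: B@(4,4) -> caps B=0 W=0
Move 2: W@(3,3) -> caps B=0 W=0
Move 3: B@(0,0) -> caps B=0 W=0
Move 4: W@(3,0) -> caps B=0 W=0
Move 5: B@(4,0) -> caps B=0 W=0
Move 6: W@(1,0) -> caps B=0 W=0
Move 7: B@(1,2) -> caps B=0 W=0
Move 8: W@(0,1) -> caps B=0 W=1
Move 9: B@(2,1) -> caps B=0 W=1
Move 10: W@(2,2) -> caps B=0 W=1
Move 11: B@(2,4) -> caps B=0 W=1
Move 12: W@(3,4) -> caps B=0 W=1

Answer: .W...
W.B..
.BW.B
W..WW
B...B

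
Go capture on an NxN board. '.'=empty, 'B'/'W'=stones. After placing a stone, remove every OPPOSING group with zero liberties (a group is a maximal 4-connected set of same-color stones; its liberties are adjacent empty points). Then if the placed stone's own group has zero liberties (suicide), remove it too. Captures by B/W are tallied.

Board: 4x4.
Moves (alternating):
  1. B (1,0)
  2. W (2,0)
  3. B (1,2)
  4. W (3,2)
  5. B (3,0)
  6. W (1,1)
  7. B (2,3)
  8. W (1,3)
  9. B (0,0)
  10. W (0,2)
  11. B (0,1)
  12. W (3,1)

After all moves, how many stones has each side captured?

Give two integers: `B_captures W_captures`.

Move 1: B@(1,0) -> caps B=0 W=0
Move 2: W@(2,0) -> caps B=0 W=0
Move 3: B@(1,2) -> caps B=0 W=0
Move 4: W@(3,2) -> caps B=0 W=0
Move 5: B@(3,0) -> caps B=0 W=0
Move 6: W@(1,1) -> caps B=0 W=0
Move 7: B@(2,3) -> caps B=0 W=0
Move 8: W@(1,3) -> caps B=0 W=0
Move 9: B@(0,0) -> caps B=0 W=0
Move 10: W@(0,2) -> caps B=0 W=0
Move 11: B@(0,1) -> caps B=0 W=0
Move 12: W@(3,1) -> caps B=0 W=1

Answer: 0 1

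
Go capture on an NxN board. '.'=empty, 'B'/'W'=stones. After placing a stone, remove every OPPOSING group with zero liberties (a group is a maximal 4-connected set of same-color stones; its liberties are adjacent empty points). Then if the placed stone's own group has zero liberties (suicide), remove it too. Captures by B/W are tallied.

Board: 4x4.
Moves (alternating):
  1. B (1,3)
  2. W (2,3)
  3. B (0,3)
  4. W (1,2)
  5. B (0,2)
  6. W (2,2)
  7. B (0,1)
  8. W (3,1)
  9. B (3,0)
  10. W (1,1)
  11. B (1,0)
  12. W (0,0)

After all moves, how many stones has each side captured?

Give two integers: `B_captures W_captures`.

Answer: 0 4

Derivation:
Move 1: B@(1,3) -> caps B=0 W=0
Move 2: W@(2,3) -> caps B=0 W=0
Move 3: B@(0,3) -> caps B=0 W=0
Move 4: W@(1,2) -> caps B=0 W=0
Move 5: B@(0,2) -> caps B=0 W=0
Move 6: W@(2,2) -> caps B=0 W=0
Move 7: B@(0,1) -> caps B=0 W=0
Move 8: W@(3,1) -> caps B=0 W=0
Move 9: B@(3,0) -> caps B=0 W=0
Move 10: W@(1,1) -> caps B=0 W=0
Move 11: B@(1,0) -> caps B=0 W=0
Move 12: W@(0,0) -> caps B=0 W=4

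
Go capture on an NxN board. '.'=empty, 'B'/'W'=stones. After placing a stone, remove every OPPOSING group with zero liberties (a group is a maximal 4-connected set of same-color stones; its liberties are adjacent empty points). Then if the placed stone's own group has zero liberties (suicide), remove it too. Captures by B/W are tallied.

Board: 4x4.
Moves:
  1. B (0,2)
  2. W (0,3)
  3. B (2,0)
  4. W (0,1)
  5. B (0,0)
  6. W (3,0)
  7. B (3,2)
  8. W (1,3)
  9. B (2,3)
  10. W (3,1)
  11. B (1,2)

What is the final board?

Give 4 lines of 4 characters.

Answer: BWB.
..B.
B..B
WWB.

Derivation:
Move 1: B@(0,2) -> caps B=0 W=0
Move 2: W@(0,3) -> caps B=0 W=0
Move 3: B@(2,0) -> caps B=0 W=0
Move 4: W@(0,1) -> caps B=0 W=0
Move 5: B@(0,0) -> caps B=0 W=0
Move 6: W@(3,0) -> caps B=0 W=0
Move 7: B@(3,2) -> caps B=0 W=0
Move 8: W@(1,3) -> caps B=0 W=0
Move 9: B@(2,3) -> caps B=0 W=0
Move 10: W@(3,1) -> caps B=0 W=0
Move 11: B@(1,2) -> caps B=2 W=0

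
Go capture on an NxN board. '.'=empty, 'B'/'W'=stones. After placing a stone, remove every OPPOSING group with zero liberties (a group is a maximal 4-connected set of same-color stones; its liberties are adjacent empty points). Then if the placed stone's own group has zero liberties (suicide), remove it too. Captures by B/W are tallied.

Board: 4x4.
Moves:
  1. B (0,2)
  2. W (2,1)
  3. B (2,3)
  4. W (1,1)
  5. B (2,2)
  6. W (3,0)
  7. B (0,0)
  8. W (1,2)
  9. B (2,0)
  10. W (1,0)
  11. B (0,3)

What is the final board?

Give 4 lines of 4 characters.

Move 1: B@(0,2) -> caps B=0 W=0
Move 2: W@(2,1) -> caps B=0 W=0
Move 3: B@(2,3) -> caps B=0 W=0
Move 4: W@(1,1) -> caps B=0 W=0
Move 5: B@(2,2) -> caps B=0 W=0
Move 6: W@(3,0) -> caps B=0 W=0
Move 7: B@(0,0) -> caps B=0 W=0
Move 8: W@(1,2) -> caps B=0 W=0
Move 9: B@(2,0) -> caps B=0 W=0
Move 10: W@(1,0) -> caps B=0 W=1
Move 11: B@(0,3) -> caps B=0 W=1

Answer: B.BB
WWW.
.WBB
W...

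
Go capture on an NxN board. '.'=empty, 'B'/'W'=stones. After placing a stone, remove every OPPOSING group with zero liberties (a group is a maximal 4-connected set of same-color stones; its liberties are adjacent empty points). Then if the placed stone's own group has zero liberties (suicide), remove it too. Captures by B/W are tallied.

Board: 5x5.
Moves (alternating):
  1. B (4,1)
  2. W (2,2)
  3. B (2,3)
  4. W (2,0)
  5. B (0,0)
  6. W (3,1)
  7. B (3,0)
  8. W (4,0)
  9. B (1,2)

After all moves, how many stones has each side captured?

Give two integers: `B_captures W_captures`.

Move 1: B@(4,1) -> caps B=0 W=0
Move 2: W@(2,2) -> caps B=0 W=0
Move 3: B@(2,3) -> caps B=0 W=0
Move 4: W@(2,0) -> caps B=0 W=0
Move 5: B@(0,0) -> caps B=0 W=0
Move 6: W@(3,1) -> caps B=0 W=0
Move 7: B@(3,0) -> caps B=0 W=0
Move 8: W@(4,0) -> caps B=0 W=1
Move 9: B@(1,2) -> caps B=0 W=1

Answer: 0 1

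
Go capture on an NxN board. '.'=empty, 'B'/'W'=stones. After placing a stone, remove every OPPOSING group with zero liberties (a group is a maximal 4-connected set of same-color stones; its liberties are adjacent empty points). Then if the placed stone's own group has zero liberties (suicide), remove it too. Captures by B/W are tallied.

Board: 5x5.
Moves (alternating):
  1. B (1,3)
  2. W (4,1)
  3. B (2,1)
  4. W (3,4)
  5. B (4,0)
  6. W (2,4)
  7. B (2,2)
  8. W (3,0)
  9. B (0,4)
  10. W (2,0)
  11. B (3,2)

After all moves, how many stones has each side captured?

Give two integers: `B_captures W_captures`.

Answer: 0 1

Derivation:
Move 1: B@(1,3) -> caps B=0 W=0
Move 2: W@(4,1) -> caps B=0 W=0
Move 3: B@(2,1) -> caps B=0 W=0
Move 4: W@(3,4) -> caps B=0 W=0
Move 5: B@(4,0) -> caps B=0 W=0
Move 6: W@(2,4) -> caps B=0 W=0
Move 7: B@(2,2) -> caps B=0 W=0
Move 8: W@(3,0) -> caps B=0 W=1
Move 9: B@(0,4) -> caps B=0 W=1
Move 10: W@(2,0) -> caps B=0 W=1
Move 11: B@(3,2) -> caps B=0 W=1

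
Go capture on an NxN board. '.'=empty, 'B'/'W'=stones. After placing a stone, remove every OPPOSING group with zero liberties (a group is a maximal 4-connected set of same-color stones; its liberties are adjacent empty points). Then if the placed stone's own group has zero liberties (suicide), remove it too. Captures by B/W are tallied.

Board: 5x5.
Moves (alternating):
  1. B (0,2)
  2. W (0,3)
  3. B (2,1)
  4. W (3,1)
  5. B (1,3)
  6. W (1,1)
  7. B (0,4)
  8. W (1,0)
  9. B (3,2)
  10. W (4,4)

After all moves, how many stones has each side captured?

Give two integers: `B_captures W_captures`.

Move 1: B@(0,2) -> caps B=0 W=0
Move 2: W@(0,3) -> caps B=0 W=0
Move 3: B@(2,1) -> caps B=0 W=0
Move 4: W@(3,1) -> caps B=0 W=0
Move 5: B@(1,3) -> caps B=0 W=0
Move 6: W@(1,1) -> caps B=0 W=0
Move 7: B@(0,4) -> caps B=1 W=0
Move 8: W@(1,0) -> caps B=1 W=0
Move 9: B@(3,2) -> caps B=1 W=0
Move 10: W@(4,4) -> caps B=1 W=0

Answer: 1 0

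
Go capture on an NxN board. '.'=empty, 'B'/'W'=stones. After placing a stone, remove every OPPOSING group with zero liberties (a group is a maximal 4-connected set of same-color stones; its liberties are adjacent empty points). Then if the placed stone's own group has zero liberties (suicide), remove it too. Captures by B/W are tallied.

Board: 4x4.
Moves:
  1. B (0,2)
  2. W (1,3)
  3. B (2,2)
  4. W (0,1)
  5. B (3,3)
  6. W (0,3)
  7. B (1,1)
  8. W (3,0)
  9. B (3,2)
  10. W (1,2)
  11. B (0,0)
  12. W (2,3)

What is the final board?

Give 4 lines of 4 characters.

Answer: BW.W
.BWW
..BW
W.BB

Derivation:
Move 1: B@(0,2) -> caps B=0 W=0
Move 2: W@(1,3) -> caps B=0 W=0
Move 3: B@(2,2) -> caps B=0 W=0
Move 4: W@(0,1) -> caps B=0 W=0
Move 5: B@(3,3) -> caps B=0 W=0
Move 6: W@(0,3) -> caps B=0 W=0
Move 7: B@(1,1) -> caps B=0 W=0
Move 8: W@(3,0) -> caps B=0 W=0
Move 9: B@(3,2) -> caps B=0 W=0
Move 10: W@(1,2) -> caps B=0 W=1
Move 11: B@(0,0) -> caps B=0 W=1
Move 12: W@(2,3) -> caps B=0 W=1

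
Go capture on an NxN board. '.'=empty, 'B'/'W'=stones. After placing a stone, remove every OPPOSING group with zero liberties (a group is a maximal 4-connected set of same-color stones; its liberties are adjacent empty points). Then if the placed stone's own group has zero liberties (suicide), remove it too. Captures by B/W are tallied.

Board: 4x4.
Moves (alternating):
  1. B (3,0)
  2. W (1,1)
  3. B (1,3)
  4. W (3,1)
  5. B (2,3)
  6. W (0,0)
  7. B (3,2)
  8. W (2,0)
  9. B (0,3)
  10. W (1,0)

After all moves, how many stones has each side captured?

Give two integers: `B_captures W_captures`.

Answer: 0 1

Derivation:
Move 1: B@(3,0) -> caps B=0 W=0
Move 2: W@(1,1) -> caps B=0 W=0
Move 3: B@(1,3) -> caps B=0 W=0
Move 4: W@(3,1) -> caps B=0 W=0
Move 5: B@(2,3) -> caps B=0 W=0
Move 6: W@(0,0) -> caps B=0 W=0
Move 7: B@(3,2) -> caps B=0 W=0
Move 8: W@(2,0) -> caps B=0 W=1
Move 9: B@(0,3) -> caps B=0 W=1
Move 10: W@(1,0) -> caps B=0 W=1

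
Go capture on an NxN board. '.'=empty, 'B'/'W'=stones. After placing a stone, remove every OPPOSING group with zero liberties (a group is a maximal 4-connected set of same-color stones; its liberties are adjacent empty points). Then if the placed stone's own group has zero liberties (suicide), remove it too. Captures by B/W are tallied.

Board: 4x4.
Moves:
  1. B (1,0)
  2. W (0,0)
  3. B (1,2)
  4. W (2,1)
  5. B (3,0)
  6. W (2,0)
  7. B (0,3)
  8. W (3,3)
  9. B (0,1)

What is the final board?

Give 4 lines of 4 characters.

Answer: .B.B
B.B.
WW..
B..W

Derivation:
Move 1: B@(1,0) -> caps B=0 W=0
Move 2: W@(0,0) -> caps B=0 W=0
Move 3: B@(1,2) -> caps B=0 W=0
Move 4: W@(2,1) -> caps B=0 W=0
Move 5: B@(3,0) -> caps B=0 W=0
Move 6: W@(2,0) -> caps B=0 W=0
Move 7: B@(0,3) -> caps B=0 W=0
Move 8: W@(3,3) -> caps B=0 W=0
Move 9: B@(0,1) -> caps B=1 W=0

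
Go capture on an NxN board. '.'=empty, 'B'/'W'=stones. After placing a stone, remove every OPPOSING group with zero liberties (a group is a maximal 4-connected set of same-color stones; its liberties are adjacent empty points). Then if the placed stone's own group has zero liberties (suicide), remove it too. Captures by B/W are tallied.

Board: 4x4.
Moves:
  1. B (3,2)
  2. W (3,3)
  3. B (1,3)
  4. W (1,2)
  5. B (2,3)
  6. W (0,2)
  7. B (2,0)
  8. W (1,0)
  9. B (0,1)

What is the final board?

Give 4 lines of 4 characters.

Move 1: B@(3,2) -> caps B=0 W=0
Move 2: W@(3,3) -> caps B=0 W=0
Move 3: B@(1,3) -> caps B=0 W=0
Move 4: W@(1,2) -> caps B=0 W=0
Move 5: B@(2,3) -> caps B=1 W=0
Move 6: W@(0,2) -> caps B=1 W=0
Move 7: B@(2,0) -> caps B=1 W=0
Move 8: W@(1,0) -> caps B=1 W=0
Move 9: B@(0,1) -> caps B=1 W=0

Answer: .BW.
W.WB
B..B
..B.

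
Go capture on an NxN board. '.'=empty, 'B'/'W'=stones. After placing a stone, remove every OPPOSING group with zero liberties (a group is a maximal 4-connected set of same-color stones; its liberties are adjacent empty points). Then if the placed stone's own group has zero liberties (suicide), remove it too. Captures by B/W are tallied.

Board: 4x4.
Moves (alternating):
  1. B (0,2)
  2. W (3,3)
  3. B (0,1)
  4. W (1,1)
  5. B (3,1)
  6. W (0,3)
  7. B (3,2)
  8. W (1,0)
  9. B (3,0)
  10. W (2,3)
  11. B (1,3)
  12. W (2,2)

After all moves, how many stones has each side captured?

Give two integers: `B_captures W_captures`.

Move 1: B@(0,2) -> caps B=0 W=0
Move 2: W@(3,3) -> caps B=0 W=0
Move 3: B@(0,1) -> caps B=0 W=0
Move 4: W@(1,1) -> caps B=0 W=0
Move 5: B@(3,1) -> caps B=0 W=0
Move 6: W@(0,3) -> caps B=0 W=0
Move 7: B@(3,2) -> caps B=0 W=0
Move 8: W@(1,0) -> caps B=0 W=0
Move 9: B@(3,0) -> caps B=0 W=0
Move 10: W@(2,3) -> caps B=0 W=0
Move 11: B@(1,3) -> caps B=1 W=0
Move 12: W@(2,2) -> caps B=1 W=0

Answer: 1 0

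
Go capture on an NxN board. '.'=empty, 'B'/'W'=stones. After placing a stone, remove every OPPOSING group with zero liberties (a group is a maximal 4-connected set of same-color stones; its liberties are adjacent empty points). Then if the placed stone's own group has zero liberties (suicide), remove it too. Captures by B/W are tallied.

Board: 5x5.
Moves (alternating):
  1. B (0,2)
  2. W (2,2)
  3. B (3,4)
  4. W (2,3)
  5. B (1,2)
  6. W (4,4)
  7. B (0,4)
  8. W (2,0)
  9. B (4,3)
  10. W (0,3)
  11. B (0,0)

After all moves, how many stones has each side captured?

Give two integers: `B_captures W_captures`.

Answer: 1 0

Derivation:
Move 1: B@(0,2) -> caps B=0 W=0
Move 2: W@(2,2) -> caps B=0 W=0
Move 3: B@(3,4) -> caps B=0 W=0
Move 4: W@(2,3) -> caps B=0 W=0
Move 5: B@(1,2) -> caps B=0 W=0
Move 6: W@(4,4) -> caps B=0 W=0
Move 7: B@(0,4) -> caps B=0 W=0
Move 8: W@(2,0) -> caps B=0 W=0
Move 9: B@(4,3) -> caps B=1 W=0
Move 10: W@(0,3) -> caps B=1 W=0
Move 11: B@(0,0) -> caps B=1 W=0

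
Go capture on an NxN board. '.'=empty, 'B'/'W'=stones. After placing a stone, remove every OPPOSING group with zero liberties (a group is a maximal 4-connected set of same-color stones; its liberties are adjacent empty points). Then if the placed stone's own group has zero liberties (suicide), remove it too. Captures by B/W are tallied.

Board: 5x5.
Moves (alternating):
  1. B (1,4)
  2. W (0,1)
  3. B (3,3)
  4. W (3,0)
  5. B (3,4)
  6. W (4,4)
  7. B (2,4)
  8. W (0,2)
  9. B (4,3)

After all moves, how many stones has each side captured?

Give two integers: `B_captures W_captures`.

Answer: 1 0

Derivation:
Move 1: B@(1,4) -> caps B=0 W=0
Move 2: W@(0,1) -> caps B=0 W=0
Move 3: B@(3,3) -> caps B=0 W=0
Move 4: W@(3,0) -> caps B=0 W=0
Move 5: B@(3,4) -> caps B=0 W=0
Move 6: W@(4,4) -> caps B=0 W=0
Move 7: B@(2,4) -> caps B=0 W=0
Move 8: W@(0,2) -> caps B=0 W=0
Move 9: B@(4,3) -> caps B=1 W=0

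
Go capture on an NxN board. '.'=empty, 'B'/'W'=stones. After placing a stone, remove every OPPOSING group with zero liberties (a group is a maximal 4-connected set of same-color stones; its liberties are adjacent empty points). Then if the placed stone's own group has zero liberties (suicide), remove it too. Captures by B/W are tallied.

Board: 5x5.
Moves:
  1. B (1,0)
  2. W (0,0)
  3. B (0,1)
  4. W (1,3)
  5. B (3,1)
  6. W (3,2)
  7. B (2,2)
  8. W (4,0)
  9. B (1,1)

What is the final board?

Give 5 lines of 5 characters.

Move 1: B@(1,0) -> caps B=0 W=0
Move 2: W@(0,0) -> caps B=0 W=0
Move 3: B@(0,1) -> caps B=1 W=0
Move 4: W@(1,3) -> caps B=1 W=0
Move 5: B@(3,1) -> caps B=1 W=0
Move 6: W@(3,2) -> caps B=1 W=0
Move 7: B@(2,2) -> caps B=1 W=0
Move 8: W@(4,0) -> caps B=1 W=0
Move 9: B@(1,1) -> caps B=1 W=0

Answer: .B...
BB.W.
..B..
.BW..
W....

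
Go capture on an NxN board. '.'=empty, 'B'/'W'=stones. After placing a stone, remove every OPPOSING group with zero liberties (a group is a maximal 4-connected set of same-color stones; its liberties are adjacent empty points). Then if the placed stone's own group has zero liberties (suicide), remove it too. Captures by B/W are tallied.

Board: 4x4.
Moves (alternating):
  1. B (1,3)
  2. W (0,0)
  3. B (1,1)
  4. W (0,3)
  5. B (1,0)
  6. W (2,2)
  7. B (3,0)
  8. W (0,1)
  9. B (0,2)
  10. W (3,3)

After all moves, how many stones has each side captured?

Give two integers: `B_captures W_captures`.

Move 1: B@(1,3) -> caps B=0 W=0
Move 2: W@(0,0) -> caps B=0 W=0
Move 3: B@(1,1) -> caps B=0 W=0
Move 4: W@(0,3) -> caps B=0 W=0
Move 5: B@(1,0) -> caps B=0 W=0
Move 6: W@(2,2) -> caps B=0 W=0
Move 7: B@(3,0) -> caps B=0 W=0
Move 8: W@(0,1) -> caps B=0 W=0
Move 9: B@(0,2) -> caps B=3 W=0
Move 10: W@(3,3) -> caps B=3 W=0

Answer: 3 0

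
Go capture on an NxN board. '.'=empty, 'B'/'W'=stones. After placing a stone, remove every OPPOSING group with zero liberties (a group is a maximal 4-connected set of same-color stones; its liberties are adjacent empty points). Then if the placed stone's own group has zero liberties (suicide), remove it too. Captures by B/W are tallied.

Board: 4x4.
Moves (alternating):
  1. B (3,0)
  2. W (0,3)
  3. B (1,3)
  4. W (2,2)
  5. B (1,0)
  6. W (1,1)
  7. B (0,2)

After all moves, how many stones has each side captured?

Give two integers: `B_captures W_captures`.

Move 1: B@(3,0) -> caps B=0 W=0
Move 2: W@(0,3) -> caps B=0 W=0
Move 3: B@(1,3) -> caps B=0 W=0
Move 4: W@(2,2) -> caps B=0 W=0
Move 5: B@(1,0) -> caps B=0 W=0
Move 6: W@(1,1) -> caps B=0 W=0
Move 7: B@(0,2) -> caps B=1 W=0

Answer: 1 0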